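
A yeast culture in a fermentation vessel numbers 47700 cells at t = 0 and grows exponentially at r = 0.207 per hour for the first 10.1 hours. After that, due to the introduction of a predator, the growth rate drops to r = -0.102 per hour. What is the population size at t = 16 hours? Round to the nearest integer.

211417 cells

Phase 1: N(10.1) = 47700·e^(0.207×10.1) = 47700·e^2.091 = 385921.
Phase 2 runs for 16 − 10.1 = 5.9 hours at r = -0.102.
N(16) = 385921·e^(-0.102×5.9) = 385921·e^-0.6018 = 211417.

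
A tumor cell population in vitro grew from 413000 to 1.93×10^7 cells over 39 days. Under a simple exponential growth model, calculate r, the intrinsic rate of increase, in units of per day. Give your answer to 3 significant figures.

0.0986 per day

From N(t) = N₀·e^(rt): e^(r·39) = 1.93×10^7/413000 = 46.731.
r·39 = ln(46.731) = 3.8444, so r = 3.8444/39 = 0.098575.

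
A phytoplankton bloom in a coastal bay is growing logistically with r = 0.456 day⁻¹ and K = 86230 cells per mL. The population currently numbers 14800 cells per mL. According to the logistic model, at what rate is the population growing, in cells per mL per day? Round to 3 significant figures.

dN/dt = rN(1 − N/K) = 0.456 × 14800 × (1 − 14800/86230).
1 − 14800/86230 = 0.82837; dN/dt = 0.456 × 14800 × 0.82837 = 5590.5.

5590 cells per mL per day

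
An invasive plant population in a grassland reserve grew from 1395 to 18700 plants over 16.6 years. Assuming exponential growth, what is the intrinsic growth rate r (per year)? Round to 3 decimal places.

0.156 per year

From N(t) = N₀·e^(rt): e^(r·16.6) = 18700/1395 = 13.405.
r·16.6 = ln(13.405) = 2.5956, so r = 2.5956/16.6 = 0.15636.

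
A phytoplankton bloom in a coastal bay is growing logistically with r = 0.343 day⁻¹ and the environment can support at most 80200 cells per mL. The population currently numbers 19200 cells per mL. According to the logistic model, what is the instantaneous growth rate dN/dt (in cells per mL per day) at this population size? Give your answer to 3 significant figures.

5010 cells per mL per day

dN/dt = rN(1 − N/K) = 0.343 × 19200 × (1 − 19200/80200).
1 − 19200/80200 = 0.7606; dN/dt = 0.343 × 19200 × 0.7606 = 5009.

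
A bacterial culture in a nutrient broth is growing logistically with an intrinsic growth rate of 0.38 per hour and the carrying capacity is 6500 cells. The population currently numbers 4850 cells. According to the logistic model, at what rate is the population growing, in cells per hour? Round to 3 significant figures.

468 cells per hour

dN/dt = rN(1 − N/K) = 0.38 × 4850 × (1 − 4850/6500).
1 − 4850/6500 = 0.25385; dN/dt = 0.38 × 4850 × 0.25385 = 467.84.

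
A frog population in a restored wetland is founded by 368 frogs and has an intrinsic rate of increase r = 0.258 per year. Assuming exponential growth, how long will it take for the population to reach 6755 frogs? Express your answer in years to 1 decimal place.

11.3 years

Set N₀·e^(rt) = 6755: e^(0.258·t) = 6755/368 = 18.356.
0.258·t = ln(18.356) = 2.91, so t = 2.91/0.258 = 11.279.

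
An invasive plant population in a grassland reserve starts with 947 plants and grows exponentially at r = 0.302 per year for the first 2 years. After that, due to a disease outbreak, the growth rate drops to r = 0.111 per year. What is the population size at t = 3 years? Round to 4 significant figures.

1936 plants

Phase 1: N(2) = 947·e^(0.302×2) = 947·e^0.604 = 1732.46.
Phase 2 runs for 3 − 2 = 1 years at r = 0.111.
N(3) = 1732.46·e^(0.111×1) = 1732.46·e^0.111 = 1935.84.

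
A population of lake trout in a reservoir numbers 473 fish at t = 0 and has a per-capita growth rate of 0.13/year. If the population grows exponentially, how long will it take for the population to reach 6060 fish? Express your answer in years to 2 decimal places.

19.62 years

Set N₀·e^(rt) = 6060: e^(0.13·t) = 6060/473 = 12.812.
0.13·t = ln(12.812) = 2.5504, so t = 2.5504/0.13 = 19.618.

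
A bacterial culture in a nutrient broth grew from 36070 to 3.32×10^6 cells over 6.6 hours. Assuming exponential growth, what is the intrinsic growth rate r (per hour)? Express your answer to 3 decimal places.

From N(t) = N₀·e^(rt): e^(r·6.6) = 3.32×10^6/36070 = 92.043.
r·6.6 = ln(92.043) = 4.5223, so r = 4.5223/6.6 = 0.68519.

0.685 per hour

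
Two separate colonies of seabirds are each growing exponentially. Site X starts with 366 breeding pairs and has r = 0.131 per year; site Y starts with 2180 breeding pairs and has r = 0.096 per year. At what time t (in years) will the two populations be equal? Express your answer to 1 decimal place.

Set 366·e^(0.131t) = 2180·e^(0.096t).
e^((0.131 − 0.096)t) = 2180/366 → e^(0.035·t) = 5.9563.
0.035·t = ln(5.9563) = 1.7844, so t = 1.7844/0.035 = 50.984.

51.0 years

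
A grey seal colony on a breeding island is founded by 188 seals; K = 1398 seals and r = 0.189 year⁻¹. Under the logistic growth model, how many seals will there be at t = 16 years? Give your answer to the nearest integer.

A = (K − N₀)/N₀ = (1398 − 188)/188 = 6.4362.
N(t) = K/(1 + A·e^(−rt)) = 1398/(1 + 6.4362×e^(−0.189×16)).
e^(−3.024) = 0.048606; denominator = 1 + 6.4362×0.048606 = 1.3128.
N = 1398/1.3128 = 1064.87.

1065 seals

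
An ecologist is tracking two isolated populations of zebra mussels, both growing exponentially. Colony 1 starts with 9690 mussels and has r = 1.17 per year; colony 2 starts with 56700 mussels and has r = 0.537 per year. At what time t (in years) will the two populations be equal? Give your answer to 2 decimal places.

Set 9690·e^(1.17t) = 56700·e^(0.537t).
e^((1.17 − 0.537)t) = 56700/9690 → e^(0.633·t) = 5.8514.
0.633·t = ln(5.8514) = 1.7667, so t = 1.7667/0.633 = 2.791.

2.79 years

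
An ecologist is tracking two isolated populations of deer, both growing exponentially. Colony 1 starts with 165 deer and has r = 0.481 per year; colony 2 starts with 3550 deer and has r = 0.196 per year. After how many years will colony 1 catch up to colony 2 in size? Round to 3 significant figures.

10.8 years

Set 165·e^(0.481t) = 3550·e^(0.196t).
e^((0.481 − 0.196)t) = 3550/165 → e^(0.285·t) = 21.515.
0.285·t = ln(21.515) = 3.0688, so t = 3.0688/0.285 = 10.768.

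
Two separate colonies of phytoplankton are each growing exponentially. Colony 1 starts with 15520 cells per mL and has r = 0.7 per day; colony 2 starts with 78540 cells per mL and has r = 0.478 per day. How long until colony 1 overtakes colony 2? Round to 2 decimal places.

Set 15520·e^(0.7t) = 78540·e^(0.478t).
e^((0.7 − 0.478)t) = 78540/15520 → e^(0.222·t) = 5.0606.
0.222·t = ln(5.0606) = 1.6215, so t = 1.6215/0.222 = 7.304.

7.30 days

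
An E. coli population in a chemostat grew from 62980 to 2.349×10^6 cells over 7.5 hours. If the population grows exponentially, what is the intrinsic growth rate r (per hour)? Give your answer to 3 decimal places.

0.483 per hour

From N(t) = N₀·e^(rt): e^(r·7.5) = 2.349×10^6/62980 = 37.298.
r·7.5 = ln(37.298) = 3.6189, so r = 3.6189/7.5 = 0.48252.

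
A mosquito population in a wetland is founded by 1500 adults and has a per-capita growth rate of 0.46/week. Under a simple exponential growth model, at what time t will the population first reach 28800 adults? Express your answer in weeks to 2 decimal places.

6.42 weeks

Set N₀·e^(rt) = 28800: e^(0.46·t) = 28800/1500 = 19.2.
0.46·t = ln(19.2) = 2.9549, so t = 2.9549/0.46 = 6.4237.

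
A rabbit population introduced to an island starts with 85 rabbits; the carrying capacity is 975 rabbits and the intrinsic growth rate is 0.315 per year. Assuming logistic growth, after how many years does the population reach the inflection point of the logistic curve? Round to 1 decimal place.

7.5 years

Logistic growth is fastest at N = K/2 = 487.5.
A = (K − N₀)/N₀ = 10.471. Set K/(1 + A·e^(−rt)) = K/2 → A·e^(−rt) = 1.
e^(−0.315t) = 1/10.471 = 0.0955056, so t = ln(10.471)/0.315 = 2.3486/0.315 = 7.4558.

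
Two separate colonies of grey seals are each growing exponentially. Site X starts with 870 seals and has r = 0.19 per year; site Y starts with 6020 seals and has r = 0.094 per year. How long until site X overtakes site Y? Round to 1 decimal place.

20.1 years

Set 870·e^(0.19t) = 6020·e^(0.094t).
e^((0.19 − 0.094)t) = 6020/870 → e^(0.096·t) = 6.9195.
0.096·t = ln(6.9195) = 1.9343, so t = 1.9343/0.096 = 20.149.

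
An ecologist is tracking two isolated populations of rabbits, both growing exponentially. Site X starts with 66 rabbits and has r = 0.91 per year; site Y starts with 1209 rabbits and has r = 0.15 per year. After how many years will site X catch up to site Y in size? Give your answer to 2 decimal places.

Set 66·e^(0.91t) = 1209·e^(0.15t).
e^((0.91 − 0.15)t) = 1209/66 → e^(0.76·t) = 18.318.
0.76·t = ln(18.318) = 2.9079, so t = 2.9079/0.76 = 3.8262.

3.83 years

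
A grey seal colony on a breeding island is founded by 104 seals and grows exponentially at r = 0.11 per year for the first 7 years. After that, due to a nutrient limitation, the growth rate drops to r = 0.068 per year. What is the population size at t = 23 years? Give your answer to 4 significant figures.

666.7 seals

Phase 1: N(7) = 104·e^(0.11×7) = 104·e^0.77 = 224.616.
Phase 2 runs for 23 − 7 = 16 years at r = 0.068.
N(23) = 224.616·e^(0.068×16) = 224.616·e^1.088 = 666.734.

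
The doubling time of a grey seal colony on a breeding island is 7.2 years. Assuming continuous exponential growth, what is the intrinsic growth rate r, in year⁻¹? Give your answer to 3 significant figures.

r = ln(2)/t_d = 0.6931/7.2 = 0.09627.

0.0963 per year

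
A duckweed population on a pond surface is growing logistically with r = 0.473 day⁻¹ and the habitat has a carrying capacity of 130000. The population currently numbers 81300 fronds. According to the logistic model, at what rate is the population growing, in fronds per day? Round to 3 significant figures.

14400 fronds per day

dN/dt = rN(1 − N/K) = 0.473 × 81300 × (1 − 81300/130000).
1 − 81300/130000 = 0.37462; dN/dt = 0.473 × 81300 × 0.37462 = 14406.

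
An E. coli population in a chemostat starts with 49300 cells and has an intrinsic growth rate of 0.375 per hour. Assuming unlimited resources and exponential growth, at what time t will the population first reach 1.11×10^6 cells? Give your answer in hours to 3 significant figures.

Set N₀·e^(rt) = 1.11×10^6: e^(0.375·t) = 1.11×10^6/49300 = 22.515.
0.375·t = ln(22.515) = 3.1142, so t = 3.1142/0.375 = 8.3045.

8.30 hours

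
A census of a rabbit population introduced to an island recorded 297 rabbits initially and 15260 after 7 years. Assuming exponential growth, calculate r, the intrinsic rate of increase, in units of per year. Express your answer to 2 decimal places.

0.56 per year

From N(t) = N₀·e^(rt): e^(r·7) = 15260/297 = 51.38.
r·7 = ln(51.38) = 3.9393, so r = 3.9393/7 = 0.56275.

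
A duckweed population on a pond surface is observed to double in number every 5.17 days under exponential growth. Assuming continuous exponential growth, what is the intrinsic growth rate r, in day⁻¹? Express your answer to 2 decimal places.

r = ln(2)/t_d = 0.6931/5.17 = 0.13407.

0.13 per day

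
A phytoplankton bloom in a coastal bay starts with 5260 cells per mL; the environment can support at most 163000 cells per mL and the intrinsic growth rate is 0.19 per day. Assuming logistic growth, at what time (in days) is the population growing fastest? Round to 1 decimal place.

17.9 days

Logistic growth is fastest at N = K/2 = 81500.
A = (K − N₀)/N₀ = 29.989. Set K/(1 + A·e^(−rt)) = K/2 → A·e^(−rt) = 1.
e^(−0.19t) = 1/29.989 = 0.033346, so t = ln(29.989)/0.19 = 3.4008/0.19 = 17.899.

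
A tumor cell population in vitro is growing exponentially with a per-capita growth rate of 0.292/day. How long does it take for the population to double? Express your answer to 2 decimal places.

2.37 days

Doubling time t_d = ln(2)/r = 0.6931/0.292 = 2.3738.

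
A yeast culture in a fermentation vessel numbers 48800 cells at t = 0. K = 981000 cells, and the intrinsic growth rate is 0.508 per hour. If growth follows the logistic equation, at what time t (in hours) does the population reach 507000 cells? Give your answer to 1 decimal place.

A = (K − N₀)/N₀ = (981000 − 48800)/48800 = 19.102.
Solve 981000/(1 + 19.102·e^(−0.508t)) = 507000: 1 + 19.102·e^(−0.508t) = 1.9349, so e^(−0.508t) = 0.0489419.
−0.508·t = ln(0.0489419) = -3.0171, so t = 3.0171/0.508 = 5.9392.

5.9 hours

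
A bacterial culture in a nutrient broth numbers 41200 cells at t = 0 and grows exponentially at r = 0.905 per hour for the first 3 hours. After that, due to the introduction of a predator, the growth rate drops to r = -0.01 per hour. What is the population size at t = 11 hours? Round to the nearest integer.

574464 cells

Phase 1: N(3) = 41200·e^(0.905×3) = 41200·e^2.715 = 622310.
Phase 2 runs for 11 − 3 = 8 hours at r = -0.01.
N(11) = 622310·e^(-0.01×8) = 622310·e^-0.08 = 574464.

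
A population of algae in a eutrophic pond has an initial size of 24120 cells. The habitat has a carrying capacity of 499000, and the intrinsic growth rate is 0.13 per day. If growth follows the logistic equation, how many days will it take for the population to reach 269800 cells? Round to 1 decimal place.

A = (K − N₀)/N₀ = (499000 − 24120)/24120 = 19.688.
Solve 499000/(1 + 19.688·e^(−0.13t)) = 269800: 1 + 19.688·e^(−0.13t) = 1.8495, so e^(−0.13t) = 0.0431485.
−0.13·t = ln(0.0431485) = -3.1431, so t = 3.1431/0.13 = 24.178.

24.2 days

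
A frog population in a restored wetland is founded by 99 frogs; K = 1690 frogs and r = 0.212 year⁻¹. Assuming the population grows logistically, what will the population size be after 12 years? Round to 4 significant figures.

747.0 frogs

A = (K − N₀)/N₀ = (1690 − 99)/99 = 16.071.
N(t) = K/(1 + A·e^(−rt)) = 1690/(1 + 16.071×e^(−0.212×12)).
e^(−2.544) = 0.078552; denominator = 1 + 16.071×0.078552 = 2.2624.
N = 1690/2.2624 = 747.001.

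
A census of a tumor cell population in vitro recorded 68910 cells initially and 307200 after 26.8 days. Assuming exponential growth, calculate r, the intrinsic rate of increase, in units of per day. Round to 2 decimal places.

0.06 per day

From N(t) = N₀·e^(rt): e^(r·26.8) = 307200/68910 = 4.458.
r·26.8 = ln(4.458) = 1.4947, so r = 1.4947/26.8 = 0.055772.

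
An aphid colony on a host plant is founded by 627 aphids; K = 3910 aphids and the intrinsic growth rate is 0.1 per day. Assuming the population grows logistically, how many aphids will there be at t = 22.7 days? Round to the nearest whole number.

2537 aphids

A = (K − N₀)/N₀ = (3910 − 627)/627 = 5.236.
N(t) = K/(1 + A·e^(−rt)) = 3910/(1 + 5.236×e^(−0.1×22.7)).
e^(−2.27) = 0.10331; denominator = 1 + 5.236×0.10331 = 1.5409.
N = 3910/1.5409 = 2537.4.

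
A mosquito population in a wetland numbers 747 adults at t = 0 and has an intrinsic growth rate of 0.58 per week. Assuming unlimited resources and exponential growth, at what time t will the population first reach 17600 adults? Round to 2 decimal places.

Set N₀·e^(rt) = 17600: e^(0.58·t) = 17600/747 = 23.561.
0.58·t = ln(23.561) = 3.1596, so t = 3.1596/0.58 = 5.4476.

5.45 weeks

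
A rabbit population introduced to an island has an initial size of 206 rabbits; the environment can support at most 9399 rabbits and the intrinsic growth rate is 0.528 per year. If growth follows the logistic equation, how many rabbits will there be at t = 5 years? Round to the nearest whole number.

A = (K − N₀)/N₀ = (9399 − 206)/206 = 44.626.
N(t) = K/(1 + A·e^(−rt)) = 9399/(1 + 44.626×e^(−0.528×5)).
e^(−2.64) = 0.071361; denominator = 1 + 44.626×0.071361 = 4.1846.
N = 9399/4.1846 = 2246.1.

2246 rabbits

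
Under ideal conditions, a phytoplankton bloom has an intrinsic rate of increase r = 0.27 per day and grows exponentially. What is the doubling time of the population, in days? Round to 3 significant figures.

Doubling time t_d = ln(2)/r = 0.6931/0.27 = 2.5672.

2.57 days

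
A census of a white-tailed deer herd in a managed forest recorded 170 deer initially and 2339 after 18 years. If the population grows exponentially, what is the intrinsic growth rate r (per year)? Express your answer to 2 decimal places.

0.15 per year

From N(t) = N₀·e^(rt): e^(r·18) = 2339/170 = 13.759.
r·18 = ln(13.759) = 2.6217, so r = 2.6217/18 = 0.14565.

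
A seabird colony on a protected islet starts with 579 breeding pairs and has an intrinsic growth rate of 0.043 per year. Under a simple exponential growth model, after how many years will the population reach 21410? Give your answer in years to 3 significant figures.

Set N₀·e^(rt) = 21410: e^(0.043·t) = 21410/579 = 36.978.
0.043·t = ln(36.978) = 3.6103, so t = 3.6103/0.043 = 83.961.

84.0 years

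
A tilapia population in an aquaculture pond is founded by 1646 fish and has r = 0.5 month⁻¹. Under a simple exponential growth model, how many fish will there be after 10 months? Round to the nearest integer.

244288 fish

N(t) = N₀·e^(rt) = 1646 × e^(0.5×10) = 1646 × e^5.
e^5 ≈ 148.41, so N ≈ 1646 × 148.41 = 244288.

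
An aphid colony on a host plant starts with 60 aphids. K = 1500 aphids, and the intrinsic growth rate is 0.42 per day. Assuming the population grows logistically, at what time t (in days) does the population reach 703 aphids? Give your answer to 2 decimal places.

7.27 days

A = (K − N₀)/N₀ = (1500 − 60)/60 = 24.
Solve 1500/(1 + 24·e^(−0.42t)) = 703: 1 + 24·e^(−0.42t) = 2.1337, so e^(−0.42t) = 0.047238.
−0.42·t = ln(0.047238) = -3.0526, so t = 3.0526/0.42 = 7.268.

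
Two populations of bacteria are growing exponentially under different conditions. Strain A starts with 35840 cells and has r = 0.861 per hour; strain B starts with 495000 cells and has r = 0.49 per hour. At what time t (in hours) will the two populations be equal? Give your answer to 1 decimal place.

Set 35840·e^(0.861t) = 495000·e^(0.49t).
e^((0.861 − 0.49)t) = 495000/35840 → e^(0.371·t) = 13.811.
0.371·t = ln(13.811) = 2.6255, so t = 2.6255/0.371 = 7.0768.

7.1 hours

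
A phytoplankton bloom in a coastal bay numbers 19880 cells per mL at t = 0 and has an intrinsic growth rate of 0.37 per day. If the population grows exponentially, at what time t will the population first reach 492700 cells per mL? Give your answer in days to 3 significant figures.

8.68 days

Set N₀·e^(rt) = 492700: e^(0.37·t) = 492700/19880 = 24.784.
0.37·t = ln(24.784) = 3.2102, so t = 3.2102/0.37 = 8.6762.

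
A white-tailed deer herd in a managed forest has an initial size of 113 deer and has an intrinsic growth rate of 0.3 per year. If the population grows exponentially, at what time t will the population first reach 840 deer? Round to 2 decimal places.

6.69 years

Set N₀·e^(rt) = 840: e^(0.3·t) = 840/113 = 7.4336.
0.3·t = ln(7.4336) = 2.006, so t = 2.006/0.3 = 6.6867.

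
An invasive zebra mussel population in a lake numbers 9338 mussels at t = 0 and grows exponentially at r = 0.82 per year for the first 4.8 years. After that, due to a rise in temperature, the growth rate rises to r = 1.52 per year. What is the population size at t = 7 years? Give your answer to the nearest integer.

Phase 1: N(4.8) = 9338·e^(0.82×4.8) = 9338·e^3.936 = 478230.
Phase 2 runs for 7 − 4.8 = 2.2 years at r = 1.52.
N(7) = 478230·e^(1.52×2.2) = 478230·e^3.344 = 1.354933×10^7.

13549326 mussels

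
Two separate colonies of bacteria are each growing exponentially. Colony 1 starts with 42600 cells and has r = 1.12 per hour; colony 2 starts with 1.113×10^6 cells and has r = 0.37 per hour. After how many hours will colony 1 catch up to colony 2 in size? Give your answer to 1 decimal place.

Set 42600·e^(1.12t) = 1.113×10^6·e^(0.37t).
e^((1.12 − 0.37)t) = 1.113×10^6/42600 → e^(0.75·t) = 26.127.
0.75·t = ln(26.127) = 3.263, so t = 3.263/0.75 = 4.3506.

4.4 hours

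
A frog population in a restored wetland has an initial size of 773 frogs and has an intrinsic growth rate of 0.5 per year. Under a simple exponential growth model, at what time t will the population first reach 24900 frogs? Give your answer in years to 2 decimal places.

6.94 years

Set N₀·e^(rt) = 24900: e^(0.5·t) = 24900/773 = 32.212.
0.5·t = ln(32.212) = 3.4723, so t = 3.4723/0.5 = 6.9447.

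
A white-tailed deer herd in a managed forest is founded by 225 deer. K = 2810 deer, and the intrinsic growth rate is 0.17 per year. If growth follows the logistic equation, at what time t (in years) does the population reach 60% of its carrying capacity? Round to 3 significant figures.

16.7 years

A = (K − N₀)/N₀ = (2810 − 225)/225 = 11.489.
Solve 2810/(1 + 11.489·e^(−0.17t)) = 1686: 1 + 11.489·e^(−0.17t) = 1.6667, so e^(−0.17t) = 0.0580271.
−0.17·t = ln(0.0580271) = -2.8468, so t = 2.8468/0.17 = 16.746.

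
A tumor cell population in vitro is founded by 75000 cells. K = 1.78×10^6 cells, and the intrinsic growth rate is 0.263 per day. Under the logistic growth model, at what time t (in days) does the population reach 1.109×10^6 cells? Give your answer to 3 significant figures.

13.8 days

A = (K − N₀)/N₀ = (1.78×10^6 − 75000)/75000 = 22.733.
Solve 1.78×10^6/(1 + 22.733·e^(−0.263t)) = 1.109×10^6: 1 + 22.733·e^(−0.263t) = 1.605, so e^(−0.263t) = 0.0266151.
−0.263·t = ln(0.0266151) = -3.6263, so t = 3.6263/0.263 = 13.788.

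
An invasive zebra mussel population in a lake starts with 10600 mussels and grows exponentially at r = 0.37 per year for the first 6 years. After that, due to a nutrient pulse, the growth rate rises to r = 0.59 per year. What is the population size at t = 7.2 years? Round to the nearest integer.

Phase 1: N(6) = 10600·e^(0.37×6) = 10600·e^2.22 = 97597.7.
Phase 2 runs for 7.2 − 6 = 1.2 years at r = 0.59.
N(7.2) = 97597.7·e^(0.59×1.2) = 97597.7·e^0.708 = 198116.

198116 mussels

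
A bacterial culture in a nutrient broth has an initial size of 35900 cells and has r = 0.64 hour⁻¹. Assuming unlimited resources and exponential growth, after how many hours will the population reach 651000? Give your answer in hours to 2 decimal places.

4.53 hours

Set N₀·e^(rt) = 651000: e^(0.64·t) = 651000/35900 = 18.134.
0.64·t = ln(18.134) = 2.8978, so t = 2.8978/0.64 = 4.5278.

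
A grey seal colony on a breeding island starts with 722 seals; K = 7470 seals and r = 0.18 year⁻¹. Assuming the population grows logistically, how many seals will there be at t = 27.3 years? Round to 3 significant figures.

6990 seals

A = (K − N₀)/N₀ = (7470 − 722)/722 = 9.3463.
N(t) = K/(1 + A·e^(−rt)) = 7470/(1 + 9.3463×e^(−0.18×27.3)).
e^(−4.914) = 0.0073431; denominator = 1 + 9.3463×0.0073431 = 1.0686.
N = 7470/1.0686 = 6990.26.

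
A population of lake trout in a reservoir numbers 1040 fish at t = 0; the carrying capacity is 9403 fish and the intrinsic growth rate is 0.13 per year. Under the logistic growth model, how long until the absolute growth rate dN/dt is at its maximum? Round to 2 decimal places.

Logistic growth is fastest at N = K/2 = 4701.5.
A = (K − N₀)/N₀ = 8.0413. Set K/(1 + A·e^(−rt)) = K/2 → A·e^(−rt) = 1.
e^(−0.13t) = 1/8.0413 = 0.124357, so t = ln(8.0413)/0.13 = 2.0846/0.13 = 16.035.

16.04 years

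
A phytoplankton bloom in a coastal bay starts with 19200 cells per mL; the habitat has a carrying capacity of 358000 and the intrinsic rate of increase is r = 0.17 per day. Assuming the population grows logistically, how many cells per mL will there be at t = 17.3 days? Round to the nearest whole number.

185307 cells per mL

A = (K − N₀)/N₀ = (358000 − 19200)/19200 = 17.646.
N(t) = K/(1 + A·e^(−rt)) = 358000/(1 + 17.646×e^(−0.17×17.3)).
e^(−2.941) = 0.052813; denominator = 1 + 17.646×0.052813 = 1.9319.
N = 358000/1.9319 = 185307.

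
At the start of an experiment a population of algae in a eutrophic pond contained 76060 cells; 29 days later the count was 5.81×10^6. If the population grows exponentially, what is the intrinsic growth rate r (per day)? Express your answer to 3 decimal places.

From N(t) = N₀·e^(rt): e^(r·29) = 5.81×10^6/76060 = 76.387.
r·29 = ln(76.387) = 4.3358, so r = 4.3358/29 = 0.14951.

0.150 per day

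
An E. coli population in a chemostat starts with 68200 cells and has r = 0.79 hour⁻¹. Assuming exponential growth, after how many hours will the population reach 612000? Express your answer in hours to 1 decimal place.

Set N₀·e^(rt) = 612000: e^(0.79·t) = 612000/68200 = 8.9736.
0.79·t = ln(8.9736) = 2.1943, so t = 2.1943/0.79 = 2.7776.

2.8 hours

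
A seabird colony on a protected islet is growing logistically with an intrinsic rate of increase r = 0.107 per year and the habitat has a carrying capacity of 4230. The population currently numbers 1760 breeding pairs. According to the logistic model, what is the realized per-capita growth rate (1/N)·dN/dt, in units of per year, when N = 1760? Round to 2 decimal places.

(1/N)·dN/dt = r(1 − N/K) = 0.107 × (1 − 1760/4230).
= 0.107 × 0.58392 = 0.06248.

0.06 per year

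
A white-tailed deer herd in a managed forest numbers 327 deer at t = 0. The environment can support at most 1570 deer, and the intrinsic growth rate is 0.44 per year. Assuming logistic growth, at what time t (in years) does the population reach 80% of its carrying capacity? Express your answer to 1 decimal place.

A = (K − N₀)/N₀ = (1570 − 327)/327 = 3.8012.
Solve 1570/(1 + 3.8012·e^(−0.44t)) = 1256: 1 + 3.8012·e^(−0.44t) = 1.25, so e^(−0.44t) = 0.0657683.
−0.44·t = ln(0.0657683) = -2.7216, so t = 2.7216/0.44 = 6.1855.

6.2 years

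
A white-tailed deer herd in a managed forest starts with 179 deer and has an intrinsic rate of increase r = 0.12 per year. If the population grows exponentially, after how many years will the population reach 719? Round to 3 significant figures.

11.6 years

Set N₀·e^(rt) = 719: e^(0.12·t) = 719/179 = 4.0168.
0.12·t = ln(4.0168) = 1.3905, so t = 1.3905/0.12 = 11.587.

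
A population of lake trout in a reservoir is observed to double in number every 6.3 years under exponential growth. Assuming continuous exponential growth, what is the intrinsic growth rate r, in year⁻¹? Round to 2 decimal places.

r = ln(2)/t_d = 0.6931/6.3 = 0.11002.

0.11 per year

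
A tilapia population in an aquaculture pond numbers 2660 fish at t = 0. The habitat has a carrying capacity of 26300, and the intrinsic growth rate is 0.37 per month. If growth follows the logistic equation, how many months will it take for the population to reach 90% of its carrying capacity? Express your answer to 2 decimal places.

11.84 months

A = (K − N₀)/N₀ = (26300 − 2660)/2660 = 8.8872.
Solve 26300/(1 + 8.8872·e^(−0.37t)) = 23670: 1 + 8.8872·e^(−0.37t) = 1.1111, so e^(−0.37t) = 0.0125024.
−0.37·t = ln(0.0125024) = -4.3818, so t = 4.3818/0.37 = 11.843.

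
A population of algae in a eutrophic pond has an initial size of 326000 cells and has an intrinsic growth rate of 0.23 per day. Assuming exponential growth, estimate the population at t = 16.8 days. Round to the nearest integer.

15535723 cells

N(t) = N₀·e^(rt) = 326000 × e^(0.23×16.8) = 326000 × e^3.864.
e^3.864 ≈ 47.656, so N ≈ 326000 × 47.656 = 1.553572×10^7.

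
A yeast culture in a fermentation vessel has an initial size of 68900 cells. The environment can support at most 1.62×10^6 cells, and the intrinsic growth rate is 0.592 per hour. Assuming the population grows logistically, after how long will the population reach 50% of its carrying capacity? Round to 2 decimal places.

5.26 hours

A = (K − N₀)/N₀ = (1.62×10^6 − 68900)/68900 = 22.512.
Solve 1.62×10^6/(1 + 22.512·e^(−0.592t)) = 810000: 1 + 22.512·e^(−0.592t) = 2, so e^(−0.592t) = 0.0444201.
−0.592·t = ln(0.0444201) = -3.1141, so t = 3.1141/0.592 = 5.2602.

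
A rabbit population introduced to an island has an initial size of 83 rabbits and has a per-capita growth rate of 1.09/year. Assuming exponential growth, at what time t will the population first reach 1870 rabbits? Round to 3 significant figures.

Set N₀·e^(rt) = 1870: e^(1.09·t) = 1870/83 = 22.53.
1.09·t = ln(22.53) = 3.1149, so t = 3.1149/1.09 = 2.8577.

2.86 years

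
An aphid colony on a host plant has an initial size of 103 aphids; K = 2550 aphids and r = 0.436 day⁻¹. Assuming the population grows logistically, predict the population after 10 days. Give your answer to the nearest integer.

1956 aphids

A = (K − N₀)/N₀ = (2550 − 103)/103 = 23.757.
N(t) = K/(1 + A·e^(−rt)) = 2550/(1 + 23.757×e^(−0.436×10)).
e^(−4.36) = 0.012778; denominator = 1 + 23.757×0.012778 = 1.3036.
N = 2550/1.3036 = 1956.15.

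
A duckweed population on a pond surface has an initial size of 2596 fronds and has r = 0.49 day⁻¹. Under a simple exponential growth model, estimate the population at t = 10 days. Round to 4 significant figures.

N(t) = N₀·e^(rt) = 2596 × e^(0.49×10) = 2596 × e^4.9.
e^4.9 ≈ 134.29, so N ≈ 2596 × 134.29 = 348616.

348600 fronds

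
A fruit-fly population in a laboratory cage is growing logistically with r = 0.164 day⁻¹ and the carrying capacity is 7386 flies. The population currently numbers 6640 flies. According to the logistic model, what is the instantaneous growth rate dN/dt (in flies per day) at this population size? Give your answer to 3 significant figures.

dN/dt = rN(1 − N/K) = 0.164 × 6640 × (1 − 6640/7386).
1 − 6640/7386 = 0.101; dN/dt = 0.164 × 6640 × 0.101 = 109.99.

110 flies per day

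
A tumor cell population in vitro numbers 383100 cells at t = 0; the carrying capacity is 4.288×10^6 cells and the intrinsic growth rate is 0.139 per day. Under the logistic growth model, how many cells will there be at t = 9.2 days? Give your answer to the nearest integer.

1117421 cells

A = (K − N₀)/N₀ = (4.288×10^6 − 383100)/383100 = 10.193.
N(t) = K/(1 + A·e^(−rt)) = 4.288×10^6/(1 + 10.193×e^(−0.139×9.2)).
e^(−1.279) = 0.27837; denominator = 1 + 10.193×0.27837 = 3.8374.
N = 4.288×10^6/3.8374 = 1.117421×10^6.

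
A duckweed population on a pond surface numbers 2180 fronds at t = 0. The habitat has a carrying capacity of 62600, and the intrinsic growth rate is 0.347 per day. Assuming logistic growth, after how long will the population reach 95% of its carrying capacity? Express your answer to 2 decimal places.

18.06 days

A = (K − N₀)/N₀ = (62600 − 2180)/2180 = 27.716.
Solve 62600/(1 + 27.716·e^(−0.347t)) = 59470: 1 + 27.716·e^(−0.347t) = 1.0526, so e^(−0.347t) = 0.00189899.
−0.347·t = ln(0.00189899) = -6.2664, so t = 6.2664/0.347 = 18.059.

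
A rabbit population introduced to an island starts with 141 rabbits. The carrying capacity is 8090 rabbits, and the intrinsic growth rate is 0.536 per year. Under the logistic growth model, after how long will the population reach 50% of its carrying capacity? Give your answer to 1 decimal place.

A = (K − N₀)/N₀ = (8090 − 141)/141 = 56.376.
Solve 8090/(1 + 56.376·e^(−0.536t)) = 4045: 1 + 56.376·e^(−0.536t) = 2, so e^(−0.536t) = 0.0177381.
−0.536·t = ln(0.0177381) = -4.032, so t = 4.032/0.536 = 7.5225.

7.5 years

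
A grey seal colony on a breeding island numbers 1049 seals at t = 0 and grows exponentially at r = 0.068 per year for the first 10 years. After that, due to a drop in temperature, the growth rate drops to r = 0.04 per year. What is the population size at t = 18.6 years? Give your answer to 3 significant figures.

Phase 1: N(10) = 1049·e^(0.068×10) = 1049·e^0.68 = 2070.6.
Phase 2 runs for 18.6 − 10 = 8.6 years at r = 0.04.
N(18.6) = 2070.6·e^(0.04×8.6) = 2070.6·e^0.344 = 2920.74.

2920 seals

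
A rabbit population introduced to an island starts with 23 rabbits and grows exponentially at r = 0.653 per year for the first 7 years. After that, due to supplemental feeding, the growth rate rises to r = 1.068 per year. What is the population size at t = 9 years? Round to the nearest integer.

18817 rabbits

Phase 1: N(7) = 23·e^(0.653×7) = 23·e^4.571 = 2222.74.
Phase 2 runs for 9 − 7 = 2 years at r = 1.068.
N(9) = 2222.74·e^(1.068×2) = 2222.74·e^2.136 = 18816.6.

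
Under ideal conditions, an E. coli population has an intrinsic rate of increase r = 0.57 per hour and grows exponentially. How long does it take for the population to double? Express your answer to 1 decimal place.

Doubling time t_d = ln(2)/r = 0.6931/0.57 = 1.216.

1.2 hours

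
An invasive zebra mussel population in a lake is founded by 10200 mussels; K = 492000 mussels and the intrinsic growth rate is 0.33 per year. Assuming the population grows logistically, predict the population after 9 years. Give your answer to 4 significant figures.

143700 mussels

A = (K − N₀)/N₀ = (492000 − 10200)/10200 = 47.235.
N(t) = K/(1 + A·e^(−rt)) = 492000/(1 + 47.235×e^(−0.33×9)).
e^(−2.97) = 0.051303; denominator = 1 + 47.235×0.051303 = 3.4233.
N = 492000/3.4233 = 143720.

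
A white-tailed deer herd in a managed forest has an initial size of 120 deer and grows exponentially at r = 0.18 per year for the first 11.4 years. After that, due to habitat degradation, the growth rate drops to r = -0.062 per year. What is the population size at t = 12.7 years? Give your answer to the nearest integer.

Phase 1: N(11.4) = 120·e^(0.18×11.4) = 120·e^2.052 = 934.014.
Phase 2 runs for 12.7 − 11.4 = 1.3 years at r = -0.062.
N(12.7) = 934.014·e^(-0.062×1.3) = 934.014·e^-0.0806 = 861.687.

862 deer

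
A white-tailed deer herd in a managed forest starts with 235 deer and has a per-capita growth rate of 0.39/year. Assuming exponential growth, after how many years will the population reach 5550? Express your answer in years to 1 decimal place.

Set N₀·e^(rt) = 5550: e^(0.39·t) = 5550/235 = 23.617.
0.39·t = ln(23.617) = 3.162, so t = 3.162/0.39 = 8.1076.

8.1 years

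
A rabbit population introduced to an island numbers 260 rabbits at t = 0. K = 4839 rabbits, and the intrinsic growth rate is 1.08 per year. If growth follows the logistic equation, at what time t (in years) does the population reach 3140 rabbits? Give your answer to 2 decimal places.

3.22 years

A = (K − N₀)/N₀ = (4839 − 260)/260 = 17.612.
Solve 4839/(1 + 17.612·e^(−1.08t)) = 3140: 1 + 17.612·e^(−1.08t) = 1.5411, so e^(−1.08t) = 0.0307232.
−1.08·t = ln(0.0307232) = -3.4827, so t = 3.4827/1.08 = 3.2248.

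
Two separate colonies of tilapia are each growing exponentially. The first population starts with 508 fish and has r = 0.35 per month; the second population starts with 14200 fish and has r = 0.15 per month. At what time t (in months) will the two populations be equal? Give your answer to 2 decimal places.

16.65 months

Set 508·e^(0.35t) = 14200·e^(0.15t).
e^((0.35 − 0.15)t) = 14200/508 → e^(0.2·t) = 27.953.
0.2·t = ln(27.953) = 3.3305, so t = 3.3305/0.2 = 16.653.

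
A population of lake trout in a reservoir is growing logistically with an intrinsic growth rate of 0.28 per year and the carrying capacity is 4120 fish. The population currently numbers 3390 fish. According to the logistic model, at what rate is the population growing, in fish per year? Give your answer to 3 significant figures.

dN/dt = rN(1 − N/K) = 0.28 × 3390 × (1 − 3390/4120).
1 − 3390/4120 = 0.17718; dN/dt = 0.28 × 3390 × 0.17718 = 168.18.

168 fish per year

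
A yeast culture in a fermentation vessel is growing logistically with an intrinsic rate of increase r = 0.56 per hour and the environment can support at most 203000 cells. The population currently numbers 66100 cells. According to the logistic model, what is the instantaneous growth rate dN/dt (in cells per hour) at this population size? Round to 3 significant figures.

dN/dt = rN(1 − N/K) = 0.56 × 66100 × (1 − 66100/203000).
1 − 66100/203000 = 0.67438; dN/dt = 0.56 × 66100 × 0.67438 = 24963.

25000 cells per hour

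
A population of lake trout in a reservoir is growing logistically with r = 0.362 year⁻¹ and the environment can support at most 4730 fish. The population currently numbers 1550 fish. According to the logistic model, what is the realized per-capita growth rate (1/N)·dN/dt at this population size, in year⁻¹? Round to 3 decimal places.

0.243 per year

(1/N)·dN/dt = r(1 − N/K) = 0.362 × (1 − 1550/4730).
= 0.362 × 0.6723 = 0.24337.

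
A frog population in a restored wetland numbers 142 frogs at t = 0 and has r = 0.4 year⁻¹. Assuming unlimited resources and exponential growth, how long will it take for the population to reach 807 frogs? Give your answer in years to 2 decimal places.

Set N₀·e^(rt) = 807: e^(0.4·t) = 807/142 = 5.6831.
0.4·t = ln(5.6831) = 1.7375, so t = 1.7375/0.4 = 4.3437.

4.34 years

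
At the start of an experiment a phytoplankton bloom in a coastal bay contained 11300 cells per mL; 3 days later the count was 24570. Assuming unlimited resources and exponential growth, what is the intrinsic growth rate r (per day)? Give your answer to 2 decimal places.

From N(t) = N₀·e^(rt): e^(r·3) = 24570/11300 = 2.1743.
r·3 = ln(2.1743) = 0.77672, so r = 0.77672/3 = 0.25891.

0.26 per day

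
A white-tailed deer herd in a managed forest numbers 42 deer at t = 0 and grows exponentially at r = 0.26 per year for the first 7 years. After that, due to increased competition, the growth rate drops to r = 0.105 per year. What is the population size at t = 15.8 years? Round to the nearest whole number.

Phase 1: N(7) = 42·e^(0.26×7) = 42·e^1.82 = 259.218.
Phase 2 runs for 15.8 − 7 = 8.8 years at r = 0.105.
N(15.8) = 259.218·e^(0.105×8.8) = 259.218·e^0.924 = 653.06.

653 deer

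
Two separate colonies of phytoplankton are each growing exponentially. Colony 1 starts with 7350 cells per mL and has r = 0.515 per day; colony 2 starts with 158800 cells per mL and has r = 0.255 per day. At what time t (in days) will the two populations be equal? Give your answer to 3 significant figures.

Set 7350·e^(0.515t) = 158800·e^(0.255t).
e^((0.515 − 0.255)t) = 158800/7350 → e^(0.26·t) = 21.605.
0.26·t = ln(21.605) = 3.0729, so t = 3.0729/0.26 = 11.819.

11.8 days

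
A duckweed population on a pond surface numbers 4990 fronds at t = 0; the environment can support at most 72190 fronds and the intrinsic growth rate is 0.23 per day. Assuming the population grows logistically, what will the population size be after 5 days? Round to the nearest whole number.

13714 fronds

A = (K − N₀)/N₀ = (72190 − 4990)/4990 = 13.467.
N(t) = K/(1 + A·e^(−rt)) = 72190/(1 + 13.467×e^(−0.23×5)).
e^(−1.15) = 0.31664; denominator = 1 + 13.467×0.31664 = 5.2641.
N = 72190/5.2641 = 13713.6.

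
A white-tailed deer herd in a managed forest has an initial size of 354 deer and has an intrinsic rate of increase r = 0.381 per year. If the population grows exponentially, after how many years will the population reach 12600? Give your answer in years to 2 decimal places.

9.38 years

Set N₀·e^(rt) = 12600: e^(0.381·t) = 12600/354 = 35.593.
0.381·t = ln(35.593) = 3.5722, so t = 3.5722/0.381 = 9.3757.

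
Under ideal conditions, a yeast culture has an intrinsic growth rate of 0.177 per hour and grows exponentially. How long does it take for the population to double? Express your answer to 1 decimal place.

Doubling time t_d = ln(2)/r = 0.6931/0.177 = 3.9161.

3.9 hours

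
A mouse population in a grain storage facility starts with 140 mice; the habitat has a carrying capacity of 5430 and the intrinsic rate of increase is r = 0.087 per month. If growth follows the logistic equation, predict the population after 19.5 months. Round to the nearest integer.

685 mice

A = (K − N₀)/N₀ = (5430 − 140)/140 = 37.786.
N(t) = K/(1 + A·e^(−rt)) = 5430/(1 + 37.786×e^(−0.087×19.5)).
e^(−1.696) = 0.18332; denominator = 1 + 37.786×0.18332 = 7.927.
N = 5430/7.927 = 684.998.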